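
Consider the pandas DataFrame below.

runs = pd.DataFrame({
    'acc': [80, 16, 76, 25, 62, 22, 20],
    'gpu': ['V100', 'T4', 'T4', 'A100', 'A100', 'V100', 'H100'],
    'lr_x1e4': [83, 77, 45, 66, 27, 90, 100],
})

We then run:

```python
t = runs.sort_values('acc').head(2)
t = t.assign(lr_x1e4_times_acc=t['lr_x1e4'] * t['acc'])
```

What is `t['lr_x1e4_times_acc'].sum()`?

sort by acc:
   acc   gpu  lr_x1e4
1   16    T4       77
6   20  H100      100
5   22  V100       90
3   25  A100       66
4   62  A100       27
2   76    T4       45
0   80  V100       83
take first 2 rows:
   acc   gpu  lr_x1e4
1   16    T4       77
6   20  H100      100
add column lr_x1e4_times_acc = t['lr_x1e4'] * t['acc']:
   acc   gpu  lr_x1e4  lr_x1e4_times_acc
1   16    T4       77               1232
6   20  H100      100               2000
Reading off the sum of column 'lr_x1e4_times_acc', we get 3232.

3232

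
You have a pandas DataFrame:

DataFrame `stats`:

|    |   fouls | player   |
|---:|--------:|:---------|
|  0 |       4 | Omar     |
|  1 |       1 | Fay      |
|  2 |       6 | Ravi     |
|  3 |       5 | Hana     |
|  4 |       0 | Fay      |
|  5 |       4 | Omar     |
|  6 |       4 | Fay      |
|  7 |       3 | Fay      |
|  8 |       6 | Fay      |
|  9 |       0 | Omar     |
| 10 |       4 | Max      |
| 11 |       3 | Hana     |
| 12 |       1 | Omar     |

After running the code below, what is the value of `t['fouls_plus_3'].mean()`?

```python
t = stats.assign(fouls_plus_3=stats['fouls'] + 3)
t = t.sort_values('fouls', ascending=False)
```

6.15384615385

add column fouls_plus_3 = stats['fouls'] + 3:
    fouls player  fouls_plus_3
0       4   Omar             7
1       1    Fay             4
2       6   Ravi             9
3       5   Hana             8
4       0    Fay             3
5       4   Omar             7
6       4    Fay             7
7       3    Fay             6
8       6    Fay             9
9       0   Omar             3
10      4    Max             7
11      3   Hana             6
12      1   Omar             4
sort by fouls descending:
    fouls player  fouls_plus_3
2       6   Ravi             9
8       6    Fay             9
3       5   Hana             8
0       4   Omar             7
5       4   Omar             7
6       4    Fay             7
10      4    Max             7
7       3    Fay             6
11      3   Hana             6
1       1    Fay             4
12      1   Omar             4
4       0    Fay             3
9       0   Omar             3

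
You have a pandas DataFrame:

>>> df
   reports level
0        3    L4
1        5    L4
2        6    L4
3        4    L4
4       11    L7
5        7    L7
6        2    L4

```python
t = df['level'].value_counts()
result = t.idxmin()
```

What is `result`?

L7

value_counts of level:
level
L4    5
L7    2
Name: count, dtype: int64
The label with the smallest value is L7.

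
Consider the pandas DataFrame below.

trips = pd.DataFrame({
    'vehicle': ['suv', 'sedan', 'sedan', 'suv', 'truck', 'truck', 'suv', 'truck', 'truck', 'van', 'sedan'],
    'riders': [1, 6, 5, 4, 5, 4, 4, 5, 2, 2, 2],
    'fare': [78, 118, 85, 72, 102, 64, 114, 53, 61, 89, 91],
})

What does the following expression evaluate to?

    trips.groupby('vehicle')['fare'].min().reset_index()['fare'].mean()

group by vehicle, min of fare:
vehicle
sedan    85
suv      72
truck    53
van      89
Name: fare, dtype: int64
reset_index():
  vehicle  fare
0   sedan    85
1     suv    72
2   truck    53
3     van    89

74.75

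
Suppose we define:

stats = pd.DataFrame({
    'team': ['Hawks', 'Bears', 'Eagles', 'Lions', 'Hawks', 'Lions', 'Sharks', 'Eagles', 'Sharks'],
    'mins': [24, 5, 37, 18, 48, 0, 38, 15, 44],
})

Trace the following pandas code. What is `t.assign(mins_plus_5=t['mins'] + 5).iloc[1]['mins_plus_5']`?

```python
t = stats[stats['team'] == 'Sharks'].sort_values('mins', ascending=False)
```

filter rows where team == 'Sharks':
     team  mins
6  Sharks    38
8  Sharks    44
sort by mins descending:
     team  mins
8  Sharks    44
6  Sharks    38
add column mins_plus_5 = t['mins'] + 5:
     team  mins  mins_plus_5
8  Sharks    44           49
6  Sharks    38           43
Reading off the value at position 1, column 'mins_plus_5', we get 43.

43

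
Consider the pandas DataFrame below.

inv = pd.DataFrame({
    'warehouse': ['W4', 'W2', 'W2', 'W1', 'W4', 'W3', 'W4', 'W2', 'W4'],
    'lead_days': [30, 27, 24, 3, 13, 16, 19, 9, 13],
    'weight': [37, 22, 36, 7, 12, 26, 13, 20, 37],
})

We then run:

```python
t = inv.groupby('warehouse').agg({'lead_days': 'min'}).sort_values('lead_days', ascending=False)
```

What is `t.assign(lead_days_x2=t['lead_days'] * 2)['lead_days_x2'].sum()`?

82

group by warehouse, min of lead_days:
           lead_days
warehouse           
W1                 3
W2                 9
W3                16
W4                13
sort by lead_days descending:
           lead_days
warehouse           
W3                16
W4                13
W2                 9
W1                 3
add column lead_days_x2 = t['lead_days'] * 2:
           lead_days  lead_days_x2
warehouse                         
W3                16            32
W4                13            26
W2                 9            18
W1                 3             6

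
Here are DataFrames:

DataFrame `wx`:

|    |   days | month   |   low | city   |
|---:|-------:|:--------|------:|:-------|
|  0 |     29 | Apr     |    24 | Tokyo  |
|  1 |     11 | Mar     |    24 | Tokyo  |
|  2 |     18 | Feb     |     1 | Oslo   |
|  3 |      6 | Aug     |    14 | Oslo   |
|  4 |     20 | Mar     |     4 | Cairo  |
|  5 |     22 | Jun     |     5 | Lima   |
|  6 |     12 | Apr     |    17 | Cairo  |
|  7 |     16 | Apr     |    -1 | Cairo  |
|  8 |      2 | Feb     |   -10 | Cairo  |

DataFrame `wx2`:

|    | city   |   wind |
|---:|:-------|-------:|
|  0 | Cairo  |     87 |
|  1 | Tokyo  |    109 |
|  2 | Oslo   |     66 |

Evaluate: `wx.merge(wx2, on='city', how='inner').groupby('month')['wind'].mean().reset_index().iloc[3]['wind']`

98.0

merge on 'city' (how='inner') → 8 rows:
   days month  low   city  wind
0    29   Apr   24  Tokyo   109
1    11   Mar   24  Tokyo   109
2    18   Feb    1   Oslo    66
3     6   Aug   14   Oslo    66
4    20   Mar    4  Cairo    87
5    12   Apr   17  Cairo    87
6    16   Apr   -1  Cairo    87
7     2   Feb  -10  Cairo    87
group by month, mean of wind:
month
Apr    94.333333
Aug    66.000000
Feb    76.500000
Mar    98.000000
Name: wind, dtype: float64
reset_index():
  month       wind
0   Apr  94.333333
1   Aug  66.000000
2   Feb  76.500000
3   Mar  98.000000
The value at position 3, column 'wind' is 98.0.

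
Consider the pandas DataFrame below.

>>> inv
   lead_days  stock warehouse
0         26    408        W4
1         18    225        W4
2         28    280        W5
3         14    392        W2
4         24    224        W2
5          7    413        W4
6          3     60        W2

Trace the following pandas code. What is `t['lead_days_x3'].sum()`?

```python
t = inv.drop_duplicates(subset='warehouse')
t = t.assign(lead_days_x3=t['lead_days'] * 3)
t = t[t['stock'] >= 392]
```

drop duplicate warehouse (keep=first):
   lead_days  stock warehouse
0         26    408        W4
2         28    280        W5
3         14    392        W2
add column lead_days_x3 = t['lead_days'] * 3:
   lead_days  stock warehouse  lead_days_x3
0         26    408        W4            78
2         28    280        W5            84
3         14    392        W2            42
filter rows where stock >= 392:
   lead_days  stock warehouse  lead_days_x3
0         26    408        W4            78
3         14    392        W2            42
Taking the sum of column 'lead_days_x3' gives 120.

120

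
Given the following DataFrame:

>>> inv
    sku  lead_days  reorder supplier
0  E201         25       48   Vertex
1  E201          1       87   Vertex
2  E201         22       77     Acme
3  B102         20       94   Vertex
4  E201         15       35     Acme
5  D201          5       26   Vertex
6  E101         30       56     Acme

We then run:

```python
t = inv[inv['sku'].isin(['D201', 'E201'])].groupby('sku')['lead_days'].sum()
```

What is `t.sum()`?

filter rows where sku in ['D201', 'E201']:
    sku  lead_days  reorder supplier
0  E201         25       48   Vertex
1  E201          1       87   Vertex
2  E201         22       77     Acme
4  E201         15       35     Acme
5  D201          5       26   Vertex
group by sku, sum of lead_days:
sku
D201     5
E201    63
Name: lead_days, dtype: int64
Finally, sum of the resulting series = 68.

68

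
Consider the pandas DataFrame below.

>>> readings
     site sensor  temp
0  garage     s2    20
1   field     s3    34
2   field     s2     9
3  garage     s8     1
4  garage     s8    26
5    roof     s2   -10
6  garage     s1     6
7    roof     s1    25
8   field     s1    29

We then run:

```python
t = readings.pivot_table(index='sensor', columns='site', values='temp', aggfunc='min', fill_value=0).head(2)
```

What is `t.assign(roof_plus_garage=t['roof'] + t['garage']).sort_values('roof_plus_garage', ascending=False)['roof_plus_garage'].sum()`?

pivot: rows=sensor, cols=site, min(temp):
site    field  garage  roof
sensor                     
s1         29       6    25
s2          9      20   -10
s3         34       0     0
s8          0       1     0
take first 2 rows:
site    field  garage  roof
sensor                     
s1         29       6    25
s2          9      20   -10
add column roof_plus_garage = t['roof'] + t['garage']:
site    field  garage  roof  roof_plus_garage
sensor                                       
s1         29       6    25                31
s2          9      20   -10                10
sort by roof_plus_garage descending:
site    field  garage  roof  roof_plus_garage
sensor                                       
s1         29       6    25                31
s2          9      20   -10                10

41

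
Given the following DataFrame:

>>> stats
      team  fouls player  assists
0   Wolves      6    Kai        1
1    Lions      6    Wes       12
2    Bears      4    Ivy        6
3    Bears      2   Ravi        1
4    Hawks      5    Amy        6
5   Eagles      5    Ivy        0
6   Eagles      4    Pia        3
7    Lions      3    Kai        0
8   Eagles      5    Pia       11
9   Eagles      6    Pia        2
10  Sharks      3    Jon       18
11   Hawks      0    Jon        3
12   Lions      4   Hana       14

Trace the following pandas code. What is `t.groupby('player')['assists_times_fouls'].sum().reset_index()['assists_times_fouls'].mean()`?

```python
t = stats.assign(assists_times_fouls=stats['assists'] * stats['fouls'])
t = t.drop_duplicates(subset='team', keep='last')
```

add column assists_times_fouls = stats['assists'] * stats['fouls']:
      team  fouls player  assists  assists_times_fouls
0   Wolves      6    Kai        1                    6
1    Lions      6    Wes       12                   72
2    Bears      4    Ivy        6                   24
3    Bears      2   Ravi        1                    2
4    Hawks      5    Amy        6                   30
5   Eagles      5    Ivy        0                    0
6   Eagles      4    Pia        3                   12
7    Lions      3    Kai        0                    0
8   Eagles      5    Pia       11                   55
9   Eagles      6    Pia        2                   12
10  Sharks      3    Jon       18                   54
11   Hawks      0    Jon        3                    0
12   Lions      4   Hana       14                   56
drop duplicate team (keep=last):
      team  fouls player  assists  assists_times_fouls
0   Wolves      6    Kai        1                    6
3    Bears      2   Ravi        1                    2
9   Eagles      6    Pia        2                   12
10  Sharks      3    Jon       18                   54
11   Hawks      0    Jon        3                    0
12   Lions      4   Hana       14                   56
group by player, sum of assists_times_fouls:
player
Hana    56
Jon     54
Kai      6
Pia     12
Ravi     2
Name: assists_times_fouls, dtype: int64
reset_index():
  player  assists_times_fouls
0   Hana                   56
1    Jon                   54
2    Kai                    6
3    Pia                   12
4   Ravi                    2
So mean() = 26.0.

26.0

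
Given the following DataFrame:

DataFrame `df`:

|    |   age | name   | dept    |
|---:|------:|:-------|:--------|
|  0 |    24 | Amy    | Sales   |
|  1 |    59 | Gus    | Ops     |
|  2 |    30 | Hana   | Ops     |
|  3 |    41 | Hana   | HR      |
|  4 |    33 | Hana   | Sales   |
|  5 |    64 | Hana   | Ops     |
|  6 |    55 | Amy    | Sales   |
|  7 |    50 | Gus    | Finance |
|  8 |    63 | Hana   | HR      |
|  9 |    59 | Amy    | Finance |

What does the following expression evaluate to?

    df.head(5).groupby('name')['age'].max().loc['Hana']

41

take first 5 rows:
   age  name   dept
0   24   Amy  Sales
1   59   Gus    Ops
2   30  Hana    Ops
3   41  Hana     HR
4   33  Hana  Sales
group by name, max of age:
name
Amy     24
Gus     59
Hana    41
Name: age, dtype: int64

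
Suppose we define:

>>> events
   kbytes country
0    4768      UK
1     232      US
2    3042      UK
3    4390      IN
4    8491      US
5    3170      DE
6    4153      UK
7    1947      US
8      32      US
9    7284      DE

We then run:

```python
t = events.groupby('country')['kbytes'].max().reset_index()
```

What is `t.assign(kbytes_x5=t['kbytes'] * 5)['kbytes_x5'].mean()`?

group by country, max of kbytes:
country
DE    7284
IN    4390
UK    4768
US    8491
Name: kbytes, dtype: int64
reset_index():
  country  kbytes
0      DE    7284
1      IN    4390
2      UK    4768
3      US    8491
add column kbytes_x5 = t['kbytes'] * 5:
  country  kbytes  kbytes_x5
0      DE    7284      36420
1      IN    4390      21950
2      UK    4768      23840
3      US    8491      42455
Hence 31166.25.

31166.25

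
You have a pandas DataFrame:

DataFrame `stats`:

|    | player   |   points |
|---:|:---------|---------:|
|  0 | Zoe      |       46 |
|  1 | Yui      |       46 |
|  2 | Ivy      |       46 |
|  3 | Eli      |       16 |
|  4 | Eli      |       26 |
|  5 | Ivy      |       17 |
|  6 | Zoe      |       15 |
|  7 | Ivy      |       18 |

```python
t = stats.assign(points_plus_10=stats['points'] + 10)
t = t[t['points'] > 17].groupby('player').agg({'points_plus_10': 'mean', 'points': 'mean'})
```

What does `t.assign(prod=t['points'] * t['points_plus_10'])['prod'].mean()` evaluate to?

1858.0

add column points_plus_10 = stats['points'] + 10:
  player  points  points_plus_10
0    Zoe      46              56
1    Yui      46              56
2    Ivy      46              56
3    Eli      16              26
4    Eli      26              36
5    Ivy      17              27
6    Zoe      15              25
7    Ivy      18              28
filter rows where points > 17:
  player  points  points_plus_10
0    Zoe      46              56
1    Yui      46              56
2    Ivy      46              56
4    Eli      26              36
7    Ivy      18              28
group by player: mean(points_plus_10), mean(points):
        points_plus_10  points
player                        
Eli               36.0    26.0
Ivy               42.0    32.0
Yui               56.0    46.0
Zoe               56.0    46.0
add column prod = t['points'] * t['points_plus_10']:
        points_plus_10  points    prod
player                                
Eli               36.0    26.0   936.0
Ivy               42.0    32.0  1344.0
Yui               56.0    46.0  2576.0
Zoe               56.0    46.0  2576.0
mean of column 'prod' → 1858.0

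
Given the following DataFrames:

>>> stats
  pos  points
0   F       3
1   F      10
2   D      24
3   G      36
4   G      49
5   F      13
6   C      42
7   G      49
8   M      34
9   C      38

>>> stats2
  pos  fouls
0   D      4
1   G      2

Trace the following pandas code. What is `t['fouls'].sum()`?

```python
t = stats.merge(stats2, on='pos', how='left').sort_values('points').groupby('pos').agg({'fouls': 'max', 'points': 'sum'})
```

merge on 'pos' (how='left') → 10 rows:
  pos  points  fouls
0   F       3    NaN
1   F      10    NaN
2   D      24    4.0
3   G      36    2.0
4   G      49    2.0
5   F      13    NaN
6   C      42    NaN
7   G      49    2.0
8   M      34    NaN
9   C      38    NaN
sort by points:
  pos  points  fouls
0   F       3    NaN
1   F      10    NaN
5   F      13    NaN
2   D      24    4.0
8   M      34    NaN
3   G      36    2.0
9   C      38    NaN
6   C      42    NaN
4   G      49    2.0
7   G      49    2.0
group by pos: max(fouls), sum(points):
     fouls  points
pos               
C      NaN      80
D      4.0      24
F      NaN      26
G      2.0     134
M      NaN      34

6.0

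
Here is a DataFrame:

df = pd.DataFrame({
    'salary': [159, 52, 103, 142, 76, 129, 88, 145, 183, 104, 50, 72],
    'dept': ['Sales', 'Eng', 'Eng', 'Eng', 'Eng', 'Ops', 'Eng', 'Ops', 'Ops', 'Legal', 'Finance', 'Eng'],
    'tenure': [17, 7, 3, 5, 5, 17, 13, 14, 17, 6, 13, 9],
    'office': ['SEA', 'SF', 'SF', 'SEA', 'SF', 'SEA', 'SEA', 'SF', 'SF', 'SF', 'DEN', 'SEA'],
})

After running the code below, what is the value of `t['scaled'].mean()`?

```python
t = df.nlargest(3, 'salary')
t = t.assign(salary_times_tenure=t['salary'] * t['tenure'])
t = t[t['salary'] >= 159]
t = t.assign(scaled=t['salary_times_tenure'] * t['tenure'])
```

take 3 rows with largest salary:
   salary   dept  tenure office
8     183    Ops      17     SF
0     159  Sales      17    SEA
7     145    Ops      14     SF
add column salary_times_tenure = t['salary'] * t['tenure']:
   salary   dept  tenure office  salary_times_tenure
8     183    Ops      17     SF                 3111
0     159  Sales      17    SEA                 2703
7     145    Ops      14     SF                 2030
filter rows where salary >= 159:
   salary   dept  tenure office  salary_times_tenure
8     183    Ops      17     SF                 3111
0     159  Sales      17    SEA                 2703
add column scaled = t['salary_times_tenure'] * t['tenure']:
   salary   dept  tenure office  salary_times_tenure  scaled
8     183    Ops      17     SF                 3111   52887
0     159  Sales      17    SEA                 2703   45951
Finally, mean of column 'scaled' = 49419.0.

49419.0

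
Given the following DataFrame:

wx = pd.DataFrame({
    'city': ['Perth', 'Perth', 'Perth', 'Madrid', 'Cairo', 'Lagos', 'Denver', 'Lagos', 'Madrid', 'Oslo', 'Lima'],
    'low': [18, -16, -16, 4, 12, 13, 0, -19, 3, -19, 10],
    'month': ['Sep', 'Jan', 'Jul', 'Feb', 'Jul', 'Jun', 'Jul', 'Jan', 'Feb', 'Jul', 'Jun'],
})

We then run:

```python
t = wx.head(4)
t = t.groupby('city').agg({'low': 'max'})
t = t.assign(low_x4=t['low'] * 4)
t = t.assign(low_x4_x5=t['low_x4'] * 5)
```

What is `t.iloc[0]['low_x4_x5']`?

take first 4 rows:
     city  low month
0   Perth   18   Sep
1   Perth  -16   Jan
2   Perth  -16   Jul
3  Madrid    4   Feb
group by city, max of low:
        low
city       
Madrid    4
Perth    18
add column low_x4 = t['low'] * 4:
        low  low_x4
city               
Madrid    4      16
Perth    18      72
add column low_x4_x5 = t['low_x4'] * 5:
        low  low_x4  low_x4_x5
city                          
Madrid    4      16         80
Perth    18      72        360
Hence 80.

80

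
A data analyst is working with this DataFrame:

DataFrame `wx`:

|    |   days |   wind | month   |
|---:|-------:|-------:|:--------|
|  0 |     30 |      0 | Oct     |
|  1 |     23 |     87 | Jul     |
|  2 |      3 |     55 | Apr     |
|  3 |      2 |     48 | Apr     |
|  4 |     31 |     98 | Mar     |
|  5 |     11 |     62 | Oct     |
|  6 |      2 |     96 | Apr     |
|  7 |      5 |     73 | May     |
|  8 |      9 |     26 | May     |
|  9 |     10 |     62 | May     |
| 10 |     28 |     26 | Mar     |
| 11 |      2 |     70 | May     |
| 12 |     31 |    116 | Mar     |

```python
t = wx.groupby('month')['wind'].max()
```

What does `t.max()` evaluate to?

116

group by month, max of wind:
month
Apr     96
Jul     87
Mar    116
May     73
Oct     62
Name: wind, dtype: int64
Then the max of the resulting series: 116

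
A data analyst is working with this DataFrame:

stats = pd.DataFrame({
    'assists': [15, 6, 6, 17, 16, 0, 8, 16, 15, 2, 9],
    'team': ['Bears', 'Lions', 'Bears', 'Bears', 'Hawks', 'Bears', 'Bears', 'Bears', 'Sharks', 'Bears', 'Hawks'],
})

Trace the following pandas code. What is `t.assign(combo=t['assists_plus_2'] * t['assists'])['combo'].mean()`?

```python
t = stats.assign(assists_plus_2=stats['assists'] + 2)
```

add column assists_plus_2 = stats['assists'] + 2:
    assists    team  assists_plus_2
0        15   Bears              17
1         6   Lions               8
2         6   Bears               8
3        17   Bears              19
4        16   Hawks              18
5         0   Bears               2
6         8   Bears              10
7        16   Bears              18
8        15  Sharks              17
9         2   Bears               4
10        9   Hawks              11
add column combo = t['assists_plus_2'] * t['assists']:
    assists    team  assists_plus_2  combo
0        15   Bears              17    255
1         6   Lions               8     48
2         6   Bears               8     48
3        17   Bears              19    323
4        16   Hawks              18    288
5         0   Bears               2      0
6         8   Bears              10     80
7        16   Bears              18    288
8        15  Sharks              17    255
9         2   Bears               4      8
10        9   Hawks              11     99
Hence 153.818181818.

153.818181818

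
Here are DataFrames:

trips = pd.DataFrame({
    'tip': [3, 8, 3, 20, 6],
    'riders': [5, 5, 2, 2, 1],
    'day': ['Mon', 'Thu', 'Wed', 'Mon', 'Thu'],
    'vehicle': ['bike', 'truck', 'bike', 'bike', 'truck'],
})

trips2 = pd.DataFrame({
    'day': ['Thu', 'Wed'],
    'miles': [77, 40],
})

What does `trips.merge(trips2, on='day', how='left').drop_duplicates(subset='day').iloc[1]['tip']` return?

merge on 'day' (how='left') → 5 rows:
   tip  riders  day vehicle  miles
0    3       5  Mon    bike    NaN
1    8       5  Thu   truck   77.0
2    3       2  Wed    bike   40.0
3   20       2  Mon    bike    NaN
4    6       1  Thu   truck   77.0
drop duplicate day (keep=first):
   tip  riders  day vehicle  miles
0    3       5  Mon    bike    NaN
1    8       5  Thu   truck   77.0
2    3       2  Wed    bike   40.0
value at position 1, column 'tip' → 8

8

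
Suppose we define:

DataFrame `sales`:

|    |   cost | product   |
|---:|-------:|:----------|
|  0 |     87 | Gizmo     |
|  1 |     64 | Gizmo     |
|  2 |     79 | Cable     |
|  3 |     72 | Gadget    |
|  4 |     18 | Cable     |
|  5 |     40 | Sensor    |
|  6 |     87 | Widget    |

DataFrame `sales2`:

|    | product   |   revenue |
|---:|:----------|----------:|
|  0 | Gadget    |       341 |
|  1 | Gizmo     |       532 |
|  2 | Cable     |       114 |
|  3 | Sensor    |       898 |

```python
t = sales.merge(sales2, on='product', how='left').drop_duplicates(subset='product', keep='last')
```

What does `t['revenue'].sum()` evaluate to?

merge on 'product' (how='left') → 7 rows:
   cost product  revenue
0    87   Gizmo    532.0
1    64   Gizmo    532.0
2    79   Cable    114.0
3    72  Gadget    341.0
4    18   Cable    114.0
5    40  Sensor    898.0
6    87  Widget      NaN
drop duplicate product (keep=last):
   cost product  revenue
1    64   Gizmo    532.0
3    72  Gadget    341.0
4    18   Cable    114.0
5    40  Sensor    898.0
6    87  Widget      NaN
Finally, sum of column 'revenue' = 1885.0.

1885.0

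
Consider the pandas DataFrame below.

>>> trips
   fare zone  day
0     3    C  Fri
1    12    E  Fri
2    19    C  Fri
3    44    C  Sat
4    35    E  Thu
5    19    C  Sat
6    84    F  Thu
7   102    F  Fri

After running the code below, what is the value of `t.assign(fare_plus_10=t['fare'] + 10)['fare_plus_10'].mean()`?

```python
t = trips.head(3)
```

21.3333333333

take first 3 rows:
   fare zone  day
0     3    C  Fri
1    12    E  Fri
2    19    C  Fri
add column fare_plus_10 = t['fare'] + 10:
   fare zone  day  fare_plus_10
0     3    C  Fri            13
1    12    E  Fri            22
2    19    C  Fri            29
So mean() = 21.3333333333.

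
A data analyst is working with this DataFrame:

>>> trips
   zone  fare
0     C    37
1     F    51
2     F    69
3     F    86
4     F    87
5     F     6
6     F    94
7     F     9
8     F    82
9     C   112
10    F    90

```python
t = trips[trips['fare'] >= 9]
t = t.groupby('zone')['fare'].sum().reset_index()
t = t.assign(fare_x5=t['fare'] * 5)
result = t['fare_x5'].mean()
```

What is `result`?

filter rows where fare >= 9:
   zone  fare
0     C    37
1     F    51
2     F    69
3     F    86
4     F    87
6     F    94
7     F     9
8     F    82
9     C   112
10    F    90
group by zone, sum of fare:
zone
C    149
F    568
Name: fare, dtype: int64
reset_index():
  zone  fare
0    C   149
1    F   568
add column fare_x5 = t['fare'] * 5:
  zone  fare  fare_x5
0    C   149      745
1    F   568     2840
The mean of column 'fare_x5' is 1792.5.

1792.5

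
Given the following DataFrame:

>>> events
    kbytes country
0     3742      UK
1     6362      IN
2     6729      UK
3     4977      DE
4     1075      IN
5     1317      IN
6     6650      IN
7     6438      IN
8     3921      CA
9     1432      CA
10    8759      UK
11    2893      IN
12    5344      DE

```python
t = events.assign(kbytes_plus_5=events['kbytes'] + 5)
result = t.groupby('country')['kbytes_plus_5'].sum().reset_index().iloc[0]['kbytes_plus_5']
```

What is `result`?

5363

add column kbytes_plus_5 = events['kbytes'] + 5:
    kbytes country  kbytes_plus_5
0     3742      UK           3747
1     6362      IN           6367
2     6729      UK           6734
3     4977      DE           4982
4     1075      IN           1080
5     1317      IN           1322
6     6650      IN           6655
7     6438      IN           6443
8     3921      CA           3926
9     1432      CA           1437
10    8759      UK           8764
11    2893      IN           2898
12    5344      DE           5349
group by country, sum of kbytes_plus_5:
country
CA     5363
DE    10331
IN    24765
UK    19245
Name: kbytes_plus_5, dtype: int64
reset_index():
  country  kbytes_plus_5
0      CA           5363
1      DE          10331
2      IN          24765
3      UK          19245
Finally, value at position 0, column 'kbytes_plus_5' = 5363.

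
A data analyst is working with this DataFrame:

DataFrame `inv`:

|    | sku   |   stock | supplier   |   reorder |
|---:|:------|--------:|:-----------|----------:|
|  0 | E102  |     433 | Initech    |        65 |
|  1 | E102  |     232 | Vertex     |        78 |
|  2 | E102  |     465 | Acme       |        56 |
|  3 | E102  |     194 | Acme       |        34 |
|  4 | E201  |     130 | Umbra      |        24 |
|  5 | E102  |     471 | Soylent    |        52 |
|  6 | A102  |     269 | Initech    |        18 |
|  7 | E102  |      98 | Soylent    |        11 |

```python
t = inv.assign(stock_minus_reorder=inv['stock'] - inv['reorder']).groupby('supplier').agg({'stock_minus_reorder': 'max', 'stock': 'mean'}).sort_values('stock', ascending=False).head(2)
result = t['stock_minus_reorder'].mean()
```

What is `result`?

388.5

add column stock_minus_reorder = inv['stock'] - inv['reorder']:
    sku  stock supplier  reorder  stock_minus_reorder
0  E102    433  Initech       65                  368
1  E102    232   Vertex       78                  154
2  E102    465     Acme       56                  409
3  E102    194     Acme       34                  160
4  E201    130    Umbra       24                  106
5  E102    471  Soylent       52                  419
6  A102    269  Initech       18                  251
7  E102     98  Soylent       11                   87
group by supplier: max(stock_minus_reorder), mean(stock):
          stock_minus_reorder  stock
supplier                            
Acme                      409  329.5
Initech                   368  351.0
Soylent                   419  284.5
Umbra                     106  130.0
Vertex                    154  232.0
sort by stock descending:
          stock_minus_reorder  stock
supplier                            
Initech                   368  351.0
Acme                      409  329.5
Soylent                   419  284.5
Vertex                    154  232.0
Umbra                     106  130.0
take first 2 rows:
          stock_minus_reorder  stock
supplier                            
Initech                   368  351.0
Acme                      409  329.5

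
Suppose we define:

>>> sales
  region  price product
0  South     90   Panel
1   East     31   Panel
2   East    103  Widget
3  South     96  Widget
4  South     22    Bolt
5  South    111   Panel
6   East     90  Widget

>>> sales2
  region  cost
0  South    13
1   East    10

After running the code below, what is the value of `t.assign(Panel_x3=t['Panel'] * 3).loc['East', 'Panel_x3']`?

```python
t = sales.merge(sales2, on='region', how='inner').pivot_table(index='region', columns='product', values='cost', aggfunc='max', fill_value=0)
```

30

merge on 'region' (how='inner') → 7 rows:
  region  price product  cost
0  South     90   Panel    13
1   East     31   Panel    10
2   East    103  Widget    10
3  South     96  Widget    13
4  South     22    Bolt    13
5  South    111   Panel    13
6   East     90  Widget    10
pivot: rows=region, cols=product, max(cost):
product  Bolt  Panel  Widget
region                      
East        0     10      10
South      13     13      13
add column Panel_x3 = t['Panel'] * 3:
product  Bolt  Panel  Widget  Panel_x3
region                                
East        0     10      10        30
South      13     13      13        39
Finally, value at row 'East', column 'Panel_x3' = 30.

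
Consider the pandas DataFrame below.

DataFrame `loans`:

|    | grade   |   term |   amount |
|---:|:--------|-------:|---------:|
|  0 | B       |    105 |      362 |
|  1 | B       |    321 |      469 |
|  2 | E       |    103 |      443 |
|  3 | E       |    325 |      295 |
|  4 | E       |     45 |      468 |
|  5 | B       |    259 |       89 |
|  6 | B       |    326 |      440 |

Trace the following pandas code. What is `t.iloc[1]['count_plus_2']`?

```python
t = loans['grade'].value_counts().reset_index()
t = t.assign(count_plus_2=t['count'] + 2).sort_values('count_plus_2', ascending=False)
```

value_counts of grade:
grade
B    4
E    3
Name: count, dtype: int64
reset_index():
  grade  count
0     B      4
1     E      3
add column count_plus_2 = t['count'] + 2:
  grade  count  count_plus_2
0     B      4             6
1     E      3             5
sort by count_plus_2 descending:
  grade  count  count_plus_2
0     B      4             6
1     E      3             5
Finally, value at position 1, column 'count_plus_2' = 5.

5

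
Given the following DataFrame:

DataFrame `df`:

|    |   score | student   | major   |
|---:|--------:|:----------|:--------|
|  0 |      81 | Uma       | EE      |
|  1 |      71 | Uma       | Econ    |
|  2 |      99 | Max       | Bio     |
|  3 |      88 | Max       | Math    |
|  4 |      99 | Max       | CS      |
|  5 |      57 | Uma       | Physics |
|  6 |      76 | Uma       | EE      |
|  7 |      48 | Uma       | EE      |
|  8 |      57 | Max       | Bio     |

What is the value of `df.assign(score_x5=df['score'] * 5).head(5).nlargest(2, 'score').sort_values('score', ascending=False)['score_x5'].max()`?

add column score_x5 = df['score'] * 5:
   score student    major  score_x5
0     81     Uma       EE       405
1     71     Uma     Econ       355
2     99     Max      Bio       495
3     88     Max     Math       440
4     99     Max       CS       495
5     57     Uma  Physics       285
6     76     Uma       EE       380
7     48     Uma       EE       240
8     57     Max      Bio       285
take first 5 rows:
   score student major  score_x5
0     81     Uma    EE       405
1     71     Uma  Econ       355
2     99     Max   Bio       495
3     88     Max  Math       440
4     99     Max    CS       495
take 2 rows with largest score:
   score student major  score_x5
2     99     Max   Bio       495
4     99     Max    CS       495
sort by score descending:
   score student major  score_x5
2     99     Max   Bio       495
4     99     Max    CS       495

495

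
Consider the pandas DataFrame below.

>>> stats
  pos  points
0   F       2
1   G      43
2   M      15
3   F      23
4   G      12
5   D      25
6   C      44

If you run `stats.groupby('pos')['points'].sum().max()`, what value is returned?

55

group by pos, sum of points:
pos
C    44
D    25
F    25
G    55
M    15
Name: points, dtype: int64
Reading off the max of the resulting series, we get 55.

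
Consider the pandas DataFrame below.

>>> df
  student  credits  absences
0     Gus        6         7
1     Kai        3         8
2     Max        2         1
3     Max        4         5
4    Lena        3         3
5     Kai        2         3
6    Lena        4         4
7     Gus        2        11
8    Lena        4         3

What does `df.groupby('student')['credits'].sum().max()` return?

11

group by student, sum of credits:
student
Gus      8
Kai      5
Lena    11
Max      6
Name: credits, dtype: int64
Hence 11.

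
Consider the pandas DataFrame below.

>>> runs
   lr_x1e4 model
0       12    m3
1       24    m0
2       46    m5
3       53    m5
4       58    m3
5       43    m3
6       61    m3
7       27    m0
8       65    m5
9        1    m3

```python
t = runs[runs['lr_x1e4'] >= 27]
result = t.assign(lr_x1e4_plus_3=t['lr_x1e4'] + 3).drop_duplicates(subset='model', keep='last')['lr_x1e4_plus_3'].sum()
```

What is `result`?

162

filter rows where lr_x1e4 >= 27:
   lr_x1e4 model
2       46    m5
3       53    m5
4       58    m3
5       43    m3
6       61    m3
7       27    m0
8       65    m5
add column lr_x1e4_plus_3 = t['lr_x1e4'] + 3:
   lr_x1e4 model  lr_x1e4_plus_3
2       46    m5              49
3       53    m5              56
4       58    m3              61
5       43    m3              46
6       61    m3              64
7       27    m0              30
8       65    m5              68
drop duplicate model (keep=last):
   lr_x1e4 model  lr_x1e4_plus_3
6       61    m3              64
7       27    m0              30
8       65    m5              68
Then the sum of column 'lr_x1e4_plus_3': 162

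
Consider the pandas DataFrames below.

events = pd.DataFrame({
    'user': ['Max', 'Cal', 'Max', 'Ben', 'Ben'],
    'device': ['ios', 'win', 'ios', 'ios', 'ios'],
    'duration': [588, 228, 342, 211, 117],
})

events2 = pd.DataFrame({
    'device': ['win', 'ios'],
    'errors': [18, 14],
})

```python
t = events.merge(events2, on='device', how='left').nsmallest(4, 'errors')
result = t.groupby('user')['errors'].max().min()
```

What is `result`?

merge on 'device' (how='left') → 5 rows:
  user device  duration  errors
0  Max    ios       588      14
1  Cal    win       228      18
2  Max    ios       342      14
3  Ben    ios       211      14
4  Ben    ios       117      14
take 4 rows with smallest errors:
  user device  duration  errors
0  Max    ios       588      14
2  Max    ios       342      14
3  Ben    ios       211      14
4  Ben    ios       117      14
group by user, max of errors:
user
Ben    14
Max    14
Name: errors, dtype: int64
Then the min of the resulting series: 14

14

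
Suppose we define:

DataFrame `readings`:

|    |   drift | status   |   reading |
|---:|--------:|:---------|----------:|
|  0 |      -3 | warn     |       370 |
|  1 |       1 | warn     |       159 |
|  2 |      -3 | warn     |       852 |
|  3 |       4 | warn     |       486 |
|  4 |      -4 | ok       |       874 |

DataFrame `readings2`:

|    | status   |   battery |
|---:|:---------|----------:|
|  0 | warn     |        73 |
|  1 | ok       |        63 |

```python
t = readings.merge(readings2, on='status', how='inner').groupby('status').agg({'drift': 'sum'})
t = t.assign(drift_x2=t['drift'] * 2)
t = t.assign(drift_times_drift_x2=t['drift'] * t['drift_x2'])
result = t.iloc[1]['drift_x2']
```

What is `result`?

merge on 'status' (how='inner') → 5 rows:
   drift status  reading  battery
0     -3   warn      370       73
1      1   warn      159       73
2     -3   warn      852       73
3      4   warn      486       73
4     -4     ok      874       63
group by status, sum of drift:
        drift
status       
ok         -4
warn       -1
add column drift_x2 = t['drift'] * 2:
        drift  drift_x2
status                 
ok         -4        -8
warn       -1        -2
add column drift_times_drift_x2 = t['drift'] * t['drift_x2']:
        drift  drift_x2  drift_times_drift_x2
status                                       
ok         -4        -8                    32
warn       -1        -2                     2
value at position 1, column 'drift_x2' → -2

-2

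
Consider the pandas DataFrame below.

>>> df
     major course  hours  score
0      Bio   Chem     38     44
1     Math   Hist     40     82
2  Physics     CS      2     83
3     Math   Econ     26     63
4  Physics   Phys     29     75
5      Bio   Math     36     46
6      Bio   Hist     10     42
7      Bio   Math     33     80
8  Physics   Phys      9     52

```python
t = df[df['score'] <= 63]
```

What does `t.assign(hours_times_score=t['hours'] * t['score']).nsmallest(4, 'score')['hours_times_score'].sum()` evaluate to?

filter rows where score <= 63:
     major course  hours  score
0      Bio   Chem     38     44
3     Math   Econ     26     63
5      Bio   Math     36     46
6      Bio   Hist     10     42
8  Physics   Phys      9     52
add column hours_times_score = t['hours'] * t['score']:
     major course  hours  score  hours_times_score
0      Bio   Chem     38     44               1672
3     Math   Econ     26     63               1638
5      Bio   Math     36     46               1656
6      Bio   Hist     10     42                420
8  Physics   Phys      9     52                468
take 4 rows with smallest score:
     major course  hours  score  hours_times_score
6      Bio   Hist     10     42                420
0      Bio   Chem     38     44               1672
5      Bio   Math     36     46               1656
8  Physics   Phys      9     52                468
Then the sum of column 'hours_times_score': 4216

4216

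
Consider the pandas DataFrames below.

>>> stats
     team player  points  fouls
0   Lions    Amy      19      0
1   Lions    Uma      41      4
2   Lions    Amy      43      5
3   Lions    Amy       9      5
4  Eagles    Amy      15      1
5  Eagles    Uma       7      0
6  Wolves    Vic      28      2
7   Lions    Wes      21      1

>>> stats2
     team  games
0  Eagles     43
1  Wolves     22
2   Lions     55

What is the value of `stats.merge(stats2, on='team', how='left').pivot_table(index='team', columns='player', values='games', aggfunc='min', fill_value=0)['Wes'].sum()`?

merge on 'team' (how='left') → 8 rows:
     team player  points  fouls  games
0   Lions    Amy      19      0     55
1   Lions    Uma      41      4     55
2   Lions    Amy      43      5     55
3   Lions    Amy       9      5     55
4  Eagles    Amy      15      1     43
5  Eagles    Uma       7      0     43
6  Wolves    Vic      28      2     22
7   Lions    Wes      21      1     55
pivot: rows=team, cols=player, min(games):
player  Amy  Uma  Vic  Wes
team                      
Eagles   43   43    0    0
Lions    55   55    0   55
Wolves    0    0   22    0
Hence 55.

55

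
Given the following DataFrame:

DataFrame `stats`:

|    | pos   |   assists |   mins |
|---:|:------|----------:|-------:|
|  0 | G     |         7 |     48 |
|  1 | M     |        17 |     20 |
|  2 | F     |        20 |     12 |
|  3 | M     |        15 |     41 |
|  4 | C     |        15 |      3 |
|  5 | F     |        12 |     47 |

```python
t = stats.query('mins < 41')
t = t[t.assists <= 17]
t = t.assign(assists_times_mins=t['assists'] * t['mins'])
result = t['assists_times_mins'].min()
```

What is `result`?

filter rows where mins < 41:
  pos  assists  mins
1   M       17    20
2   F       20    12
4   C       15     3
filter rows where assists <= 17:
  pos  assists  mins
1   M       17    20
4   C       15     3
add column assists_times_mins = t['assists'] * t['mins']:
  pos  assists  mins  assists_times_mins
1   M       17    20                 340
4   C       15     3                  45
Hence 45.

45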